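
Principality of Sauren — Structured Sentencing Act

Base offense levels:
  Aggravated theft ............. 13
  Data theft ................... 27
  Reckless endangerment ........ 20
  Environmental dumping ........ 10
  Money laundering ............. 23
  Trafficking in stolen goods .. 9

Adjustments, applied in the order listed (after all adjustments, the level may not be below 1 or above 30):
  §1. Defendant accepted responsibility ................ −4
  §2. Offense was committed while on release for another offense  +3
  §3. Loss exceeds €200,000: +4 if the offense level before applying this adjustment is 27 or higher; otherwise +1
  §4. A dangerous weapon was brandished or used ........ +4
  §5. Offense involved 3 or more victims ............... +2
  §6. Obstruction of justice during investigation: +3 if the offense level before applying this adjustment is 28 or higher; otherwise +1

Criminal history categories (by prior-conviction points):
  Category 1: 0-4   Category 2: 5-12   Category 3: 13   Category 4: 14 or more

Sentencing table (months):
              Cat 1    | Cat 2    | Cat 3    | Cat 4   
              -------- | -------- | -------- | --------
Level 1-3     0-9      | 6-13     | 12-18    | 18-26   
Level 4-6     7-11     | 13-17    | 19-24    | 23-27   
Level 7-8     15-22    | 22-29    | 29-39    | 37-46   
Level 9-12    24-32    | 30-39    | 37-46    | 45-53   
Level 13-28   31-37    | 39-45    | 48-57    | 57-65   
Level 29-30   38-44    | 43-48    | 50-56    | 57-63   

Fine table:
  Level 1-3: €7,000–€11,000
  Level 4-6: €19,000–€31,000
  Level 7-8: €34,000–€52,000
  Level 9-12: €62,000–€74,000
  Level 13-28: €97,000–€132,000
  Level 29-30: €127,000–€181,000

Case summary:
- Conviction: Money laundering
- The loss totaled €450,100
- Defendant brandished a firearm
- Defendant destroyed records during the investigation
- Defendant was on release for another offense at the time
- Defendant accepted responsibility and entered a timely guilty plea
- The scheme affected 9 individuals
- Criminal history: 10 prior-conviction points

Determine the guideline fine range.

€127,000–€181,000

Base offense level for money laundering: 23.
§1 applies: 23 − 4 = 19.
§2 applies: 19 + 3 = 22.
§3 applies (level before this adjustment is 22 < 27, so +1): 22 + 1 = 23.
§4 applies: 23 + 4 = 27.
§5 applies: 27 + 2 = 29.
§6 applies (level before this adjustment is 29 ≥ 28, so +3): 29 + 3 = 32.
Level 32 exceeds the maximum of 30; capped at 30.
Final offense level: 30.
Level 30 falls in the 29-30 band.
Fine table: Level 29-30 → €127,000–€181,000.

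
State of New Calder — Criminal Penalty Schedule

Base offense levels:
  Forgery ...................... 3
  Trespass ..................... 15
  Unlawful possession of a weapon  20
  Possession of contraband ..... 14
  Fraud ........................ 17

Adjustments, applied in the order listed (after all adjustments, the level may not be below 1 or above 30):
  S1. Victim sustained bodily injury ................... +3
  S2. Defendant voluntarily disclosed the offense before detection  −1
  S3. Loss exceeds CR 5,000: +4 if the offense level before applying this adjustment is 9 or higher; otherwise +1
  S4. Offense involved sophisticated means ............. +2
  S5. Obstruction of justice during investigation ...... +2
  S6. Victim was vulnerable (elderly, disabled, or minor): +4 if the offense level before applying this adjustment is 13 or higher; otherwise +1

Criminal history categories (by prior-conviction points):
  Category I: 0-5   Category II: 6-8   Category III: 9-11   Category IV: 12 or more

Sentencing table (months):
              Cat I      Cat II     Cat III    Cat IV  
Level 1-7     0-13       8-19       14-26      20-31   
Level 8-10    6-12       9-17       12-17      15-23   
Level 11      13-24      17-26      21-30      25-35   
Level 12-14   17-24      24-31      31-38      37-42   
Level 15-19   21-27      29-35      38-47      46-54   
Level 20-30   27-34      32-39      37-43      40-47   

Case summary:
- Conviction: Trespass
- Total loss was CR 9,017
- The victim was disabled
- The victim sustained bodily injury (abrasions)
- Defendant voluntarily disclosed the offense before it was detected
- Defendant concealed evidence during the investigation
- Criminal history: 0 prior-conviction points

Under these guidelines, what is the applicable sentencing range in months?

Base offense level for trespass: 15.
S1 applies: 15 + 3 = 18.
S2 applies: 18 − 1 = 17.
S3 applies (level before this adjustment is 17 ≥ 9, so +4): 17 + 4 = 21.
S5 applies: 21 + 2 = 23.
S6 applies (level before this adjustment is 23 ≥ 13, so +4): 23 + 4 = 27.
Final offense level: 27.
Criminal history: 0 prior points → Category I (0-5).
Level 27 falls in the 20-30 band.
Grid: Level 20-30 × Category I = 27-34 months.

27-34 months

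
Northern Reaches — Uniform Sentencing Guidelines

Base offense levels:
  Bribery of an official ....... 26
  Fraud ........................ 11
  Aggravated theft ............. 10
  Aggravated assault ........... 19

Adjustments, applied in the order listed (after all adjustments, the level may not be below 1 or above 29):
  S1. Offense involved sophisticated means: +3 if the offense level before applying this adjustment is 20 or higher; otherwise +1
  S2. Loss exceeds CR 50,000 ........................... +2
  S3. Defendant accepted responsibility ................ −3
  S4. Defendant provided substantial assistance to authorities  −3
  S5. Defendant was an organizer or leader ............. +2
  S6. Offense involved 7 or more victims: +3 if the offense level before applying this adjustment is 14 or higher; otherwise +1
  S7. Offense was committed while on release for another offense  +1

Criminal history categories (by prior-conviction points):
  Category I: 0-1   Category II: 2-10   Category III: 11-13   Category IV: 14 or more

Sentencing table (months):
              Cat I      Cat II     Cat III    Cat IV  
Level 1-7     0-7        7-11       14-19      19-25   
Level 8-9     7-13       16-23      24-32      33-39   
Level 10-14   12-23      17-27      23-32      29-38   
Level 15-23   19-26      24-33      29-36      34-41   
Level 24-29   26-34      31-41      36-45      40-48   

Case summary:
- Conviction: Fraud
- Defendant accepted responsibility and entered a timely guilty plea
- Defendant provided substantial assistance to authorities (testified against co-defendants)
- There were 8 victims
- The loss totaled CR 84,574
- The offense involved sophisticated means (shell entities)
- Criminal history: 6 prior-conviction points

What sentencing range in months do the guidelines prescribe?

Base offense level for fraud: 11.
S1 applies (level before this adjustment is 11 < 20, so +1): 11 + 1 = 12.
S2 applies: 12 + 2 = 14.
S3 applies: 14 − 3 = 11.
S4 applies: 11 − 3 = 8.
S5 does not apply.
S6 applies (level before this adjustment is 8 < 14, so +1): 8 + 1 = 9.
Final offense level: 9.
Criminal history: 6 prior points → Category II (2-10).
Level 9 falls in the 8-9 band.
Grid: Level 8-9 × Category II = 16-23 months.

16-23 months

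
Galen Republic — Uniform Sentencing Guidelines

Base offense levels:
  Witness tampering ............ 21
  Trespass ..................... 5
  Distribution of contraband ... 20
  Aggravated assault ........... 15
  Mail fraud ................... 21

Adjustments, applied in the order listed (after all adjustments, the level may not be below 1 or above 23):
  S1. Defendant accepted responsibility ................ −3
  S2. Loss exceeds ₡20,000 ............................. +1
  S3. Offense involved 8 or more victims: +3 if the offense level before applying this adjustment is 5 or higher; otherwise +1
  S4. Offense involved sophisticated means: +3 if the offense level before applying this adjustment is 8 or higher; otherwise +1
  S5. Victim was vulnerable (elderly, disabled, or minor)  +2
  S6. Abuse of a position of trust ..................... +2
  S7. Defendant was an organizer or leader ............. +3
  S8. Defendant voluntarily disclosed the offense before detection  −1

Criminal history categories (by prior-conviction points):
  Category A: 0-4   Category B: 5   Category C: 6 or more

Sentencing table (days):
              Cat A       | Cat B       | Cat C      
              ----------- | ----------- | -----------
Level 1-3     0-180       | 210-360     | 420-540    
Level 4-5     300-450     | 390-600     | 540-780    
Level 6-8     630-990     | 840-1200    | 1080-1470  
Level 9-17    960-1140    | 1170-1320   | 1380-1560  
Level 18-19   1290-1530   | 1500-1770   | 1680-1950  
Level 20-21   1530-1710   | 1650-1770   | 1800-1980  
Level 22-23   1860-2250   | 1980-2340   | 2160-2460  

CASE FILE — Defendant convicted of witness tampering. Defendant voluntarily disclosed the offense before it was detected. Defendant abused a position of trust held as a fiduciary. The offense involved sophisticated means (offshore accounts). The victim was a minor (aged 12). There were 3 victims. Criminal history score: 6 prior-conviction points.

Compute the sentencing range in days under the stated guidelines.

Base offense level for witness tampering: 21.
S2 does not apply.
S4 applies (level before this adjustment is 21 ≥ 8, so +3): 21 + 3 = 24.
S5 applies: 24 + 2 = 26.
S6 applies: 26 + 2 = 28.
S8 applies: 28 − 1 = 27.
Level 27 exceeds the maximum of 23; capped at 23.
Final offense level: 23.
Criminal history: 6 prior points → Category C (6+).
Level 23 falls in the 22-23 band.
Grid: Level 22-23 × Category C = 2160-2460 days.

2160-2460 days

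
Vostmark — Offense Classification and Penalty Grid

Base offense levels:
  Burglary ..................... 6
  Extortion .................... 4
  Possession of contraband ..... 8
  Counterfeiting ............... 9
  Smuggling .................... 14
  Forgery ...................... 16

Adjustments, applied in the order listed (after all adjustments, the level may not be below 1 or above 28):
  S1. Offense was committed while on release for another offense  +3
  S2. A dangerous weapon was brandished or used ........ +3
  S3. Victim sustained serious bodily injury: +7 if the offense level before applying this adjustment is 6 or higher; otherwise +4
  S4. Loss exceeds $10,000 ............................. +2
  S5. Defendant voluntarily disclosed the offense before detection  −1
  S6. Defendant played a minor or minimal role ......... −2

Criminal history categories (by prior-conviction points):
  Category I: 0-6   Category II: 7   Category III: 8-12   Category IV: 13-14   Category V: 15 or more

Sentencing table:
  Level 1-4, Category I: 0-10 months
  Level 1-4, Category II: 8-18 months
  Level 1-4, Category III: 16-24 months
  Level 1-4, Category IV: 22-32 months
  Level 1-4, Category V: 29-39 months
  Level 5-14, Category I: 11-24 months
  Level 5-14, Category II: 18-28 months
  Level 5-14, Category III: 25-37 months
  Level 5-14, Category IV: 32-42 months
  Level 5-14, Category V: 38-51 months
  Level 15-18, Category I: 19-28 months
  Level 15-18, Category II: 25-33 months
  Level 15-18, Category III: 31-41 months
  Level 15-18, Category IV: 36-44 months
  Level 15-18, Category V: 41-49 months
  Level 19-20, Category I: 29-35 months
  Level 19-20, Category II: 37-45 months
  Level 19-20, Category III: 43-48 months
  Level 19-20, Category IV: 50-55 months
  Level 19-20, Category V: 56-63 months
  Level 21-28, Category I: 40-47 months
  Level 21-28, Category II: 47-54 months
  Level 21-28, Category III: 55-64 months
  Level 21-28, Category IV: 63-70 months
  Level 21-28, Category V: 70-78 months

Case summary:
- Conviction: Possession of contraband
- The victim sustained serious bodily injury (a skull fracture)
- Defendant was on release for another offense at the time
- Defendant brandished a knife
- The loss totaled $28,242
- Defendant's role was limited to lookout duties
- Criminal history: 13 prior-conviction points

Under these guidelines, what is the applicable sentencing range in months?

63-70 months

Base offense level for possession of contraband: 8.
S1 applies: 8 + 3 = 11.
S2 applies: 11 + 3 = 14.
S3 applies (level before this adjustment is 14 ≥ 6, so +7): 14 + 7 = 21.
S4 applies: 21 + 2 = 23.
S5 does not apply.
S6 applies: 23 − 2 = 21.
Final offense level: 21.
Criminal history: 13 prior points → Category IV (13-14).
Level 21 falls in the 21-28 band.
Grid: Level 21-28 × Category IV = 63-70 months.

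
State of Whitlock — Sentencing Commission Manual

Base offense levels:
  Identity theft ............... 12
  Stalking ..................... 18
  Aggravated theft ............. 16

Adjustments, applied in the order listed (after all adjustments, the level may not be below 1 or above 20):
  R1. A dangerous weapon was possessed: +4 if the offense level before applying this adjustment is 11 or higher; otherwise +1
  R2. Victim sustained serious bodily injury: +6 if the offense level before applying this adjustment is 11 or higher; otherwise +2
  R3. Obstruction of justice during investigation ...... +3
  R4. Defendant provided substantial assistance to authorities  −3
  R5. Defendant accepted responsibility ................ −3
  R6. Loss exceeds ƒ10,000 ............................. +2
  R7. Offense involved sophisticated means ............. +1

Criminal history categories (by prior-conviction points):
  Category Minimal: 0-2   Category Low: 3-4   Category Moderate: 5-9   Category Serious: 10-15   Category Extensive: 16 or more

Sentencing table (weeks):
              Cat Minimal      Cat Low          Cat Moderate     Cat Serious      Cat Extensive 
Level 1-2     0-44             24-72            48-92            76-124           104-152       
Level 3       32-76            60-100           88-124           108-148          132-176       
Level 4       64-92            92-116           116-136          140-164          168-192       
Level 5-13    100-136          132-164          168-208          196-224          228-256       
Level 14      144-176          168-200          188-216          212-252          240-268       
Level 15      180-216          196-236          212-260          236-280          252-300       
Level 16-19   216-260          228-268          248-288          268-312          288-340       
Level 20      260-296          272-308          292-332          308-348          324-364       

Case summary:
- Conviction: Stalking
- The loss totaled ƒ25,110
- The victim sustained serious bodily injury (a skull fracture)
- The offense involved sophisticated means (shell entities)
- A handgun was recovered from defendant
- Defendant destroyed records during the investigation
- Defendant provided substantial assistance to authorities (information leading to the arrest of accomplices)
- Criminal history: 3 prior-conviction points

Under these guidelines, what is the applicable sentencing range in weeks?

272-308 weeks

Base offense level for stalking: 18.
R1 applies (level before this adjustment is 18 ≥ 11, so +4): 18 + 4 = 22.
R2 applies (level before this adjustment is 22 ≥ 11, so +6): 22 + 6 = 28.
R3 applies: 28 + 3 = 31.
R4 applies: 31 − 3 = 28.
R6 applies: 28 + 2 = 30.
R7 applies: 30 + 1 = 31.
Level 31 exceeds the maximum of 20; capped at 20.
Final offense level: 20.
Criminal history: 3 prior points → Category Low (3-4).
Level 20 falls in the 20 band.
Grid: Level 20 × Category Low = 272-308 weeks.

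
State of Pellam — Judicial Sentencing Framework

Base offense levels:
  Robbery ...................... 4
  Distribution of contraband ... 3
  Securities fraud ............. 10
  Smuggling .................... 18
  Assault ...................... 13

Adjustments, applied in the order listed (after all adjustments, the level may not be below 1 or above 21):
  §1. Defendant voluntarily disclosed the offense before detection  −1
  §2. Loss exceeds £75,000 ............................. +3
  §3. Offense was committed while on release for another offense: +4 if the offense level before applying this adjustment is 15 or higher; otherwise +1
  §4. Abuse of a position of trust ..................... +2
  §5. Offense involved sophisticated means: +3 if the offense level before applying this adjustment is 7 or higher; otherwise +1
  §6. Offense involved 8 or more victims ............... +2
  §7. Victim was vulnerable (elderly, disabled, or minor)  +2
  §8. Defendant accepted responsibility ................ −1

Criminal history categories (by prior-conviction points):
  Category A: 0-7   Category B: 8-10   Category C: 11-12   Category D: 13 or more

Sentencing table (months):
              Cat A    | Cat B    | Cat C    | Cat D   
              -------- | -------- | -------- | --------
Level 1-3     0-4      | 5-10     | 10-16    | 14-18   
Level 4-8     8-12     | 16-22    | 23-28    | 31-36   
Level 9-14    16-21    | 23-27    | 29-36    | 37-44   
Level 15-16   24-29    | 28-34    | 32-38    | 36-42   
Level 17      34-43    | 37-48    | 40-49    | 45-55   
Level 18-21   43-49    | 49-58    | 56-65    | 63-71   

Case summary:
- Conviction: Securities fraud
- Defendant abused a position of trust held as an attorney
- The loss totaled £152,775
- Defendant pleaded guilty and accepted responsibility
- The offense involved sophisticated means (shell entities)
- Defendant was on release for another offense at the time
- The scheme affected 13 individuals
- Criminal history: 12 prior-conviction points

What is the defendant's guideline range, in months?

56-65 months

Base offense level for securities fraud: 10.
§1 does not apply.
§2 applies: 10 + 3 = 13.
§3 applies (level before this adjustment is 13 < 15, so +1): 13 + 1 = 14.
§4 applies: 14 + 2 = 16.
§5 applies (level before this adjustment is 16 ≥ 7, so +3): 16 + 3 = 19.
§6 applies: 19 + 2 = 21.
§8 applies: 21 − 1 = 20.
Final offense level: 20.
Criminal history: 12 prior points → Category C (11-12).
Level 20 falls in the 18-21 band.
Grid: Level 18-21 × Category C = 56-65 months.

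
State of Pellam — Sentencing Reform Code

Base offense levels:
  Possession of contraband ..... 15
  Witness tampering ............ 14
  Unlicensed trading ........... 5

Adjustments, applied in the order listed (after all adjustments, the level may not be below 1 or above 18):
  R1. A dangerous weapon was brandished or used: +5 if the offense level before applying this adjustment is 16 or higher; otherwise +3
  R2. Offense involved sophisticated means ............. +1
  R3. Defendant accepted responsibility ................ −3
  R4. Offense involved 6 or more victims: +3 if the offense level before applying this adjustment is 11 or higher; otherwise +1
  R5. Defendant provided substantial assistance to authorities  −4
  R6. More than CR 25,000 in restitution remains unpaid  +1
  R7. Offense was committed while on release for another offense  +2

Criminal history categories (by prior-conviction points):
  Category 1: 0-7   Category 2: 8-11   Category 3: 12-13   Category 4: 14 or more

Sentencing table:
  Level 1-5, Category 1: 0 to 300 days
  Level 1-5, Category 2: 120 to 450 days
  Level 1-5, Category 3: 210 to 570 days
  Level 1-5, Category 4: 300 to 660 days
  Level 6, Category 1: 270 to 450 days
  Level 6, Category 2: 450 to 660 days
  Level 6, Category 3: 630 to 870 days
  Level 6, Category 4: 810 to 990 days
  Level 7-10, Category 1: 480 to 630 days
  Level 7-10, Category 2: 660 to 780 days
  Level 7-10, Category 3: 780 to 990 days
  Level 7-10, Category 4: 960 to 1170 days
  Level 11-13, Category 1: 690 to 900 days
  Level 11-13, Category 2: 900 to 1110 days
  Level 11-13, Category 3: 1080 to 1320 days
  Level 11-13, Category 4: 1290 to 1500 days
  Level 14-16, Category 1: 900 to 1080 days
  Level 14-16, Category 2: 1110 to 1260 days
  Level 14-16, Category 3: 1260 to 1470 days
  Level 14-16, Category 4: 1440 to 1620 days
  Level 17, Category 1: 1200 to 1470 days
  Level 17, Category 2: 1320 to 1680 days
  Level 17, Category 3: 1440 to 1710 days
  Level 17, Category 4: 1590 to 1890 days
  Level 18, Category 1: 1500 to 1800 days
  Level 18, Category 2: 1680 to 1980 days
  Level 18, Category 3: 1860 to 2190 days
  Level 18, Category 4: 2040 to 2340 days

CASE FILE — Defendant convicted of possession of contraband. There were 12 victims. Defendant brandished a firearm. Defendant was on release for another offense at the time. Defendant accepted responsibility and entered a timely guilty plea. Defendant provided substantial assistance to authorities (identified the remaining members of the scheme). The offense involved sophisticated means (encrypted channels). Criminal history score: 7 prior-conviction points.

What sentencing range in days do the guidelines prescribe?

Base offense level for possession of contraband: 15.
R1 applies (level before this adjustment is 15 < 16, so +3): 15 + 3 = 18.
R2 applies: 18 + 1 = 19.
R3 applies: 19 − 3 = 16.
R4 applies (level before this adjustment is 16 ≥ 11, so +3): 16 + 3 = 19.
R5 applies: 19 − 4 = 15.
R6 does not apply.
R7 applies: 15 + 2 = 17.
Final offense level: 17.
Criminal history: 7 prior points → Category 1 (0-7).
Level 17 falls in the 17 band.
Grid: Level 17 × Category 1 = 1200-1470 days.

1200-1470 days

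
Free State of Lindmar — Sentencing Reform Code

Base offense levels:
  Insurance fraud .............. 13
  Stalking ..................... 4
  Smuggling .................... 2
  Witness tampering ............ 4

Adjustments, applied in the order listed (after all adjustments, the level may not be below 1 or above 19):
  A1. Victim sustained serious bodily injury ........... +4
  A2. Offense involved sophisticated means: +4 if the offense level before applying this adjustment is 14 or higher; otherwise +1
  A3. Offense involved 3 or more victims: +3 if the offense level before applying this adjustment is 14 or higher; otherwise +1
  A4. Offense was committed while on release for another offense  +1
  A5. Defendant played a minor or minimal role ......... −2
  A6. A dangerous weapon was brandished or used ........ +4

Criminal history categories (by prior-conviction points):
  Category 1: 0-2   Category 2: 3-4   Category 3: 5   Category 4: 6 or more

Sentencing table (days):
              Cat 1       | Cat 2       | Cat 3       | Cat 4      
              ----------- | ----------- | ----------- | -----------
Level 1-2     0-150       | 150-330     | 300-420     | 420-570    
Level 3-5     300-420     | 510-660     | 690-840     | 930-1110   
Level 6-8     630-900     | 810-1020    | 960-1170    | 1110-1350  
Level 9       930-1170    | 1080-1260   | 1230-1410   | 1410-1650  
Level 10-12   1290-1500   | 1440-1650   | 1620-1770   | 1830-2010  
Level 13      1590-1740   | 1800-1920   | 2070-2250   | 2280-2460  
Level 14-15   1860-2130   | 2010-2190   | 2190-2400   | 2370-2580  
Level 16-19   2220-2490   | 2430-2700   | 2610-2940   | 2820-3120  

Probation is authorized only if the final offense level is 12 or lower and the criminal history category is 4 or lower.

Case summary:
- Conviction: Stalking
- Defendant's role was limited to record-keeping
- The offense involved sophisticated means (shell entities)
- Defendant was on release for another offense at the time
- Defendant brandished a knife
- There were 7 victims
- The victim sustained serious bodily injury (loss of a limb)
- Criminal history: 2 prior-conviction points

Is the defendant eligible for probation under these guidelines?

No

Base offense level for stalking: 4.
A1 applies: 4 + 4 = 8.
A2 applies (level before this adjustment is 8 < 14, so +1): 8 + 1 = 9.
A3 applies (level before this adjustment is 9 < 14, so +1): 9 + 1 = 10.
A4 applies: 10 + 1 = 11.
A5 applies: 11 − 2 = 9.
A6 applies: 9 + 4 = 13.
Final offense level: 13.
Criminal history: 2 prior points → Category 1 (0-2).
Level 13 falls in the 13 band.
Grid: Level 13 × Category 1 = 1590-1740 days.
Probation check: level 13 > 12 and category 1 ≤ 4 → not eligible.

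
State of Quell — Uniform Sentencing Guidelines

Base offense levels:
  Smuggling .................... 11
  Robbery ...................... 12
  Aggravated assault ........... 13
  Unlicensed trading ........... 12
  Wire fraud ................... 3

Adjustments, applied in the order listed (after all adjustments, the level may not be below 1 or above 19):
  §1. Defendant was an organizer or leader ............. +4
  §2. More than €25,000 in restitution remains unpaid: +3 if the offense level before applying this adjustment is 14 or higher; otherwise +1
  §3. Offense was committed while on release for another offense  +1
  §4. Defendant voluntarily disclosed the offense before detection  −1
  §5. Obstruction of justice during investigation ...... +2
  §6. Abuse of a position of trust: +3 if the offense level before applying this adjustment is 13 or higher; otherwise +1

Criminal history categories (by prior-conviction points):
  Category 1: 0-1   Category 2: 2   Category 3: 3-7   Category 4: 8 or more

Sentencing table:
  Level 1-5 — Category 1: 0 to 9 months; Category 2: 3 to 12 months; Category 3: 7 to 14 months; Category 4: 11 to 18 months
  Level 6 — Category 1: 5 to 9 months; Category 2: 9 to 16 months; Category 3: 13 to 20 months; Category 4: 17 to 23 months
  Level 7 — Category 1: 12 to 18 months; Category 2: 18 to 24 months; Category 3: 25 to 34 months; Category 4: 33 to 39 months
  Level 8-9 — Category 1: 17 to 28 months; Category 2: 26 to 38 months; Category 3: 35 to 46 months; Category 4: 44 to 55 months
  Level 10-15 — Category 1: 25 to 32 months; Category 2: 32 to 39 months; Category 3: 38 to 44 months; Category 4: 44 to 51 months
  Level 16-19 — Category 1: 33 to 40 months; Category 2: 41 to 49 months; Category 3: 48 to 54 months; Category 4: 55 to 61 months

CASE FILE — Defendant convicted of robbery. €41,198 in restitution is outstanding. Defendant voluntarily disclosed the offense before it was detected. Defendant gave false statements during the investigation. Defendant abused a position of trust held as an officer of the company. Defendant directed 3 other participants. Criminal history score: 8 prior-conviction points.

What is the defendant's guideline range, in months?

Base offense level for robbery: 12.
§1 applies: 12 + 4 = 16.
§2 applies (level before this adjustment is 16 ≥ 14, so +3): 16 + 3 = 19.
§4 applies: 19 − 1 = 18.
§5 applies: 18 + 2 = 20.
§6 applies (level before this adjustment is 20 ≥ 13, so +3): 20 + 3 = 23.
Level 23 exceeds the maximum of 19; capped at 19.
Final offense level: 19.
Criminal history: 8 prior points → Category 4 (8+).
Level 19 falls in the 16-19 band.
Grid: Level 16-19 × Category 4 = 55-61 months.

55-61 months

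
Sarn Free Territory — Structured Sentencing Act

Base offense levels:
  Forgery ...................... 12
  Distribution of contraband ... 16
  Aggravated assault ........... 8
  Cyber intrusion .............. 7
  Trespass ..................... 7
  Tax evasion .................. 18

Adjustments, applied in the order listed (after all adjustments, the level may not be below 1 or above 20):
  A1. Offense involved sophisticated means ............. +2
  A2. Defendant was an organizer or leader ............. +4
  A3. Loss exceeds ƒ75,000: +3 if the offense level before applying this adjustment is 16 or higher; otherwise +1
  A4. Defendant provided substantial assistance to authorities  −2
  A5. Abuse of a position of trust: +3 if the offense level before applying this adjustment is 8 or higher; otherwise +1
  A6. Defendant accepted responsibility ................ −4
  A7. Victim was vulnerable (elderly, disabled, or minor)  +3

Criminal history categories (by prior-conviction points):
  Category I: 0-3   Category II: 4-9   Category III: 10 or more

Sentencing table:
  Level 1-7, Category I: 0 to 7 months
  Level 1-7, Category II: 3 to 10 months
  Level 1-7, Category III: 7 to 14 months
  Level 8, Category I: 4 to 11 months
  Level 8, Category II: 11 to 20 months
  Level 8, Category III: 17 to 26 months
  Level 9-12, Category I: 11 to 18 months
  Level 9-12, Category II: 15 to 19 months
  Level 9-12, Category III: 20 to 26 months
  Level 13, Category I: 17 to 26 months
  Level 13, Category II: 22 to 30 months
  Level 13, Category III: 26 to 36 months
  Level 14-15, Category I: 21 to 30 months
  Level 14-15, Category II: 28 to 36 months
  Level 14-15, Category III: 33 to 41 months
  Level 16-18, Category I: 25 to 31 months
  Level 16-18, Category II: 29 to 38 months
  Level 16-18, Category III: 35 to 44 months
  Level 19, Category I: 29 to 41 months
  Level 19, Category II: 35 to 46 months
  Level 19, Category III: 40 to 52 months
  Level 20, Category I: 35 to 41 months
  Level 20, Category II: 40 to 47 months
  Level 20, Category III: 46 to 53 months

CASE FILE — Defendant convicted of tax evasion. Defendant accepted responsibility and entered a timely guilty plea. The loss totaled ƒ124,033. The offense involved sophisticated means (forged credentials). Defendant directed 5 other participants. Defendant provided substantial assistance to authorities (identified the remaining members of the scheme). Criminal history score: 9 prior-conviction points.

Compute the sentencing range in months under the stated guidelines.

Base offense level for tax evasion: 18.
A1 applies: 18 + 2 = 20.
A2 applies: 20 + 4 = 24.
A3 applies (level before this adjustment is 24 ≥ 16, so +3): 24 + 3 = 27.
A4 applies: 27 − 2 = 25.
A6 applies: 25 − 4 = 21.
Level 21 exceeds the maximum of 20; capped at 20.
Final offense level: 20.
Criminal history: 9 prior points → Category II (4-9).
Level 20 falls in the 20 band.
Grid: Level 20 × Category II = 40-47 months.

40-47 months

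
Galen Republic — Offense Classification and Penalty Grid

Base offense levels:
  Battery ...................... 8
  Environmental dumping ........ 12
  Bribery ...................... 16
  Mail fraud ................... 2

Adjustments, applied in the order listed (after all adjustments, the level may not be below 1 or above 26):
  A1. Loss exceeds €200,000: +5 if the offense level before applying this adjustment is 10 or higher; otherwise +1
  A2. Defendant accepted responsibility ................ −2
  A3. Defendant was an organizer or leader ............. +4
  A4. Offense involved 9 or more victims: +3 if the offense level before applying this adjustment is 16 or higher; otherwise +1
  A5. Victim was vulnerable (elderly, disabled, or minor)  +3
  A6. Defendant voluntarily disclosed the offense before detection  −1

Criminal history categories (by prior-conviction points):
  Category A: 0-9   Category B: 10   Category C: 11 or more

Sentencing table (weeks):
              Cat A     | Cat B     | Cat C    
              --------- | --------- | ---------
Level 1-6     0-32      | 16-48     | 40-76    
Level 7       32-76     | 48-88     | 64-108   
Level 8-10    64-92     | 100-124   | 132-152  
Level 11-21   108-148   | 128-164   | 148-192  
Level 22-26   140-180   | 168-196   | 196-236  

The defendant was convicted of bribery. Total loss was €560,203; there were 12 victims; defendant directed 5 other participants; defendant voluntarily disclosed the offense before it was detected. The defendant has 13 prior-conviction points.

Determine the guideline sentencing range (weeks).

Base offense level for bribery: 16.
A1 applies (level before this adjustment is 16 ≥ 10, so +5): 16 + 5 = 21.
A2 does not apply.
A3 applies: 21 + 4 = 25.
A4 applies (level before this adjustment is 25 ≥ 16, so +3): 25 + 3 = 28.
A6 applies: 28 − 1 = 27.
Level 27 exceeds the maximum of 26; capped at 26.
Final offense level: 26.
Criminal history: 13 prior points → Category C (11+).
Level 26 falls in the 22-26 band.
Grid: Level 22-26 × Category C = 196-236 weeks.

196-236 weeks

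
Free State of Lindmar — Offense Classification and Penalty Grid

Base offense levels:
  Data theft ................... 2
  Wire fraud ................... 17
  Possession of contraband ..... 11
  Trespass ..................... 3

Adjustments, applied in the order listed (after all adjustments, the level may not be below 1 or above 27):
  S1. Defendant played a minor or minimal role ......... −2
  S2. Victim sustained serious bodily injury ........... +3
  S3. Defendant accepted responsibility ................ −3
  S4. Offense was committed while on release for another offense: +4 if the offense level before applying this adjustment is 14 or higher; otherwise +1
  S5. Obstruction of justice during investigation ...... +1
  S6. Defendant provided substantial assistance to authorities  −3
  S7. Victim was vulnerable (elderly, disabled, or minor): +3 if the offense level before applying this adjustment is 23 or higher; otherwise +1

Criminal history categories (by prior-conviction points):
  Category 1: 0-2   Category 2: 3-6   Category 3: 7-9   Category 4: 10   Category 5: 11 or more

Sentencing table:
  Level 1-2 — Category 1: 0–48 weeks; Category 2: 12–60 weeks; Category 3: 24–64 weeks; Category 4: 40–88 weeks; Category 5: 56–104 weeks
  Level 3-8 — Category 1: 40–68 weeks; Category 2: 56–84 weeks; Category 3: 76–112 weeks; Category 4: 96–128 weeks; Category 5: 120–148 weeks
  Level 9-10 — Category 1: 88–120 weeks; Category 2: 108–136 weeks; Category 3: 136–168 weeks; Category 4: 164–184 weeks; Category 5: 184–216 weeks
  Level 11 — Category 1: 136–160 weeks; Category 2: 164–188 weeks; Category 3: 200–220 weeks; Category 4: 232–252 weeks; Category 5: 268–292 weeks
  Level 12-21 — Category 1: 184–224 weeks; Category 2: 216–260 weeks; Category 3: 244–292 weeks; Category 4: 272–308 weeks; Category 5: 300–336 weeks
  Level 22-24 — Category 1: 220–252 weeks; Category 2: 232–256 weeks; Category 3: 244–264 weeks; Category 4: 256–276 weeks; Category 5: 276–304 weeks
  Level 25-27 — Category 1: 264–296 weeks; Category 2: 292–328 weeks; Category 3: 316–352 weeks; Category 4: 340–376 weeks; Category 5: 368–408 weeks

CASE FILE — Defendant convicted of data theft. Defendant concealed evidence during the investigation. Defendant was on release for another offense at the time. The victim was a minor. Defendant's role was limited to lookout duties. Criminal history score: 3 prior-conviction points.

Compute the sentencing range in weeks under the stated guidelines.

Base offense level for data theft: 2.
S1 applies: 2 − 2 = 0.
S2 does not apply.
S4 applies (level before this adjustment is 0 < 14, so +1): 0 + 1 = 1.
S5 applies: 1 + 1 = 2.
S7 applies (level before this adjustment is 2 < 23, so +1): 2 + 1 = 3.
Final offense level: 3.
Criminal history: 3 prior points → Category 2 (3-6).
Level 3 falls in the 3-8 band.
Grid: Level 3-8 × Category 2 = 56-84 weeks.

56-84 weeks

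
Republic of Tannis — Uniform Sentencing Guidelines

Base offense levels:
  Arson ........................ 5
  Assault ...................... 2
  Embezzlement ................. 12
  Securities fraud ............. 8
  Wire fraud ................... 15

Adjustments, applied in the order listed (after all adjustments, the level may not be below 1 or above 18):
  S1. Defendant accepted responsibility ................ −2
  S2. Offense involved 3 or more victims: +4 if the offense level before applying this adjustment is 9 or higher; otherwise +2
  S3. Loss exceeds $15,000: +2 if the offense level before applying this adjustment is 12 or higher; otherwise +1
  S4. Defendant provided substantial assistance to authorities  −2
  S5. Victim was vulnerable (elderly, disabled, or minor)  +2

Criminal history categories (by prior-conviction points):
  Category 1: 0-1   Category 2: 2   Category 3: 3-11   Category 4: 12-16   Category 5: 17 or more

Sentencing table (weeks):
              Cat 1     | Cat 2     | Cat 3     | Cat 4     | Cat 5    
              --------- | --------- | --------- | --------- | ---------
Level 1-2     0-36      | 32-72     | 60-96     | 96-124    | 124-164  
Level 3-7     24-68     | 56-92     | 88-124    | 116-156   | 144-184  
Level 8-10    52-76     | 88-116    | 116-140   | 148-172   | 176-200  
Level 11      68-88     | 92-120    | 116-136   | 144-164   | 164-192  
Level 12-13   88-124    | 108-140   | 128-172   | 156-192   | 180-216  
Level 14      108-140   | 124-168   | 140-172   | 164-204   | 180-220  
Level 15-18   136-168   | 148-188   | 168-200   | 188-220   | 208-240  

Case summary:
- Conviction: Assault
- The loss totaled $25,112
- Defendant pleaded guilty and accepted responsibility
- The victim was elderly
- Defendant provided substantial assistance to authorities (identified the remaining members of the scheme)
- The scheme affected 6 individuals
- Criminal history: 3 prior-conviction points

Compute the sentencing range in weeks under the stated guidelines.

88-124 weeks

Base offense level for assault: 2.
S1 applies: 2 − 2 = 0.
S2 applies (level before this adjustment is 0 < 9, so +2): 0 + 2 = 2.
S3 applies (level before this adjustment is 2 < 12, so +1): 2 + 1 = 3.
S4 applies: 3 − 2 = 1.
S5 applies: 1 + 2 = 3.
Final offense level: 3.
Criminal history: 3 prior points → Category 3 (3-11).
Level 3 falls in the 3-7 band.
Grid: Level 3-7 × Category 3 = 88-124 weeks.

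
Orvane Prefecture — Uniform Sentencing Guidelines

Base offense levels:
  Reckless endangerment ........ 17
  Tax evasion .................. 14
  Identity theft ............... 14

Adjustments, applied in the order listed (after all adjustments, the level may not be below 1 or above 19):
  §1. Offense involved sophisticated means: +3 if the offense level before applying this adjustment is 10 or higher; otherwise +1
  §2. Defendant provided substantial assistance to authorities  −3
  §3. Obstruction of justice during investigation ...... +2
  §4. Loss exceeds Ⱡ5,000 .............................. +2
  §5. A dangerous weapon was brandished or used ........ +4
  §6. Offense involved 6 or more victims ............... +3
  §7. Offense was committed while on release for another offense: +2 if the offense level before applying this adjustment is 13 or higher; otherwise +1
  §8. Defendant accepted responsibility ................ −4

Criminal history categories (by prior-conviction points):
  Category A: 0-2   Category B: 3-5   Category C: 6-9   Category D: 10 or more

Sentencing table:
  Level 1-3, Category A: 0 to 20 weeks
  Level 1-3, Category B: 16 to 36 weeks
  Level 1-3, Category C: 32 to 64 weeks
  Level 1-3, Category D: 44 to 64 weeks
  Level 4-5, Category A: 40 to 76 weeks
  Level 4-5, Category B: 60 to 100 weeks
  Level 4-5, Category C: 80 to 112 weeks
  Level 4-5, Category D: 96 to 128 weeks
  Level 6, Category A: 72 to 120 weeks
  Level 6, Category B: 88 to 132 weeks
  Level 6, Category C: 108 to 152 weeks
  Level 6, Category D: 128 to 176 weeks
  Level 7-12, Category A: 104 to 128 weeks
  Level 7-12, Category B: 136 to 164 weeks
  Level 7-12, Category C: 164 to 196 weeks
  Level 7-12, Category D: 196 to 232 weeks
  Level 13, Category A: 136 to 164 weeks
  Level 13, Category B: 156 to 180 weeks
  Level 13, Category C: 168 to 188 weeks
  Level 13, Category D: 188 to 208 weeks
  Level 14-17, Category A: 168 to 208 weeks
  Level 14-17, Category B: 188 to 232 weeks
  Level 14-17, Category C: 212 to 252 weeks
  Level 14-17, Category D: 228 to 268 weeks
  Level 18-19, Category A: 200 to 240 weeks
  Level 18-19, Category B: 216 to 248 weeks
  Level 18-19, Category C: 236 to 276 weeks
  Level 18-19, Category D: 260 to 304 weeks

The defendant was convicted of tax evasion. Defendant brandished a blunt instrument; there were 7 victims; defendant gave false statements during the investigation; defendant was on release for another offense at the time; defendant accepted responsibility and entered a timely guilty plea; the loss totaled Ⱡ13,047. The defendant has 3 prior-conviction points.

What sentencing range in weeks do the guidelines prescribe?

216-248 weeks

Base offense level for tax evasion: 14.
§3 applies: 14 + 2 = 16.
§4 applies: 16 + 2 = 18.
§5 applies: 18 + 4 = 22.
§6 applies: 22 + 3 = 25.
§7 applies (level before this adjustment is 25 ≥ 13, so +2): 25 + 2 = 27.
§8 applies: 27 − 4 = 23.
Level 23 exceeds the maximum of 19; capped at 19.
Final offense level: 19.
Criminal history: 3 prior points → Category B (3-5).
Level 19 falls in the 18-19 band.
Grid: Level 18-19 × Category B = 216-248 weeks.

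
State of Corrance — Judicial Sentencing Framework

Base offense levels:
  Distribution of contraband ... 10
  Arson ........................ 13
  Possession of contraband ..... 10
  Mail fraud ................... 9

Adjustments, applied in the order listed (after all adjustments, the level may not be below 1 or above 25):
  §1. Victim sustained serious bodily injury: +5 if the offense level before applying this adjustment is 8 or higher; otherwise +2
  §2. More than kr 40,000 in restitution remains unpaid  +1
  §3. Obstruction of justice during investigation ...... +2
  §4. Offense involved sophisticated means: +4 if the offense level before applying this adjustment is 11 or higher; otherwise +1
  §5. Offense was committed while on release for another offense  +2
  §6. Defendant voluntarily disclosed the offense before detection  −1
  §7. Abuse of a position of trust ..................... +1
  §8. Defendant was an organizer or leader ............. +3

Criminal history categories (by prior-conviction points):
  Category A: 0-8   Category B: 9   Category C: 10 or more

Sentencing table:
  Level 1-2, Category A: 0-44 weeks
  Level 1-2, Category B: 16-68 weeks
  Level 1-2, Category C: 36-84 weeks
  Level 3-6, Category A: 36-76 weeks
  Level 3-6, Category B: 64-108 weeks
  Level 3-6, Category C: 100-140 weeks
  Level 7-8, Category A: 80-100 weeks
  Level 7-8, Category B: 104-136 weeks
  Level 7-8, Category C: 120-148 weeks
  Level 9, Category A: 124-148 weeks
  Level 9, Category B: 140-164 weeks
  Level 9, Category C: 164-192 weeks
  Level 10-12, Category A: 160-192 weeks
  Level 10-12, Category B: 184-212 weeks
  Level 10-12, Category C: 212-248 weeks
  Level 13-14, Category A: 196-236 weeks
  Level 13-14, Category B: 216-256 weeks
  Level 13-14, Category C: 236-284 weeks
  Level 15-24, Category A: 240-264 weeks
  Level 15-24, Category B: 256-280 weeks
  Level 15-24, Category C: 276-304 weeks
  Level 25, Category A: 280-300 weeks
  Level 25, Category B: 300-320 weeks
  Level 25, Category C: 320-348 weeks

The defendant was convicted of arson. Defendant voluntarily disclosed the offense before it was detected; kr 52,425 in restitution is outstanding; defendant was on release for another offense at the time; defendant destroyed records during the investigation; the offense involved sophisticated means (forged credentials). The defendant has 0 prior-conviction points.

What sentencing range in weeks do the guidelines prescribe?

240-264 weeks

Base offense level for arson: 13.
§1 does not apply.
§2 applies: 13 + 1 = 14.
§3 applies: 14 + 2 = 16.
§4 applies (level before this adjustment is 16 ≥ 11, so +4): 16 + 4 = 20.
§5 applies: 20 + 2 = 22.
§6 applies: 22 − 1 = 21.
§7 does not apply.
§8 does not apply.
Final offense level: 21.
Criminal history: 0 prior points → Category A (0-8).
Level 21 falls in the 15-24 band.
Grid: Level 15-24 × Category A = 240-264 weeks.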